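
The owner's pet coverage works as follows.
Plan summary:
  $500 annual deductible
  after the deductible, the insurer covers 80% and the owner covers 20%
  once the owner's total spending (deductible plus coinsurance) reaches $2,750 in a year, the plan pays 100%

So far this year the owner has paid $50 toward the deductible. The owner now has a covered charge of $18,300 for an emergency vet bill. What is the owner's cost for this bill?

Deductible still to meet: $500 − $50 = $450.
After the $450 deductible portion, $18,300 − $450 = $17,850 is subject to coinsurance.
Coinsurance: $17,850 × 20% = $3,570.
Owner responsibility before any cap: $450 + $3,570 = $4,020.
Adding $4,020 to the $50 already spent would give $4,070, which exceeds the $2,750 cap; the owner pays just $2,750 − $50 = $2,700.

$2,700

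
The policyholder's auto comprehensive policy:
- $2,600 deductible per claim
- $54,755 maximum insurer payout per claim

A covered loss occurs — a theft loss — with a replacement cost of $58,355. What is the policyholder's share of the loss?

Less the $2,600 deductible: $58,355 − $2,600 = $55,755.
$55,755 exceeds the $54,755 limit, so the insurer pays the limit: $54,755.
Policyholder's share is the uncovered remainder: $58,355 − $54,755 = $3,600.

$3,600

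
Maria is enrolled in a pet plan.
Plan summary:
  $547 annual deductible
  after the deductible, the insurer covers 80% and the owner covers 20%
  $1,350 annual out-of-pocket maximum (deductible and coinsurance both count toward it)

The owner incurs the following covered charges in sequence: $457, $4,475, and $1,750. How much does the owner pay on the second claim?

$893

Claim 1 ($457): all of it applies to the deductible. Cost to owner: $457. OOP to date $457.
Claim 2 ($4,475): deductible takes $90, $4,385 remains; owner's 20% is $877. Together that's $90 + $877 = $967. That would push OOP to $1,424, over the $1,350 cap, so owner pays $1,350 − $457 = $893.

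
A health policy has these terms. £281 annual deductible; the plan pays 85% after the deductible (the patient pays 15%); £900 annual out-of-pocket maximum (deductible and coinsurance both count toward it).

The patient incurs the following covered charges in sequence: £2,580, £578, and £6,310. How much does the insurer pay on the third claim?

£6,122.55

Claim 1 (£2,580): deductible takes £281, £2,299 remains; 15% of £2,299 = £344.85. Patient pays £625.85; OOP now £625.85. Insurer: £2,580 − £625.85 = £1,954.15.
Claim 2 (£578): deductible already satisfied, so patient's share is 15% × £578 = £86.70. Patient pays £86.70; OOP now £712.55. Plan pays £578 − £86.70 = £491.30.
Claim 3 (£6,310): deductible met; 15% of £6,310 = £946.50. That would push OOP to £1,659.05, over the £900 cap, so patient pays £900 − £712.55 = £187.45. Plan pays £6,310 − £187.45 = £6,122.55.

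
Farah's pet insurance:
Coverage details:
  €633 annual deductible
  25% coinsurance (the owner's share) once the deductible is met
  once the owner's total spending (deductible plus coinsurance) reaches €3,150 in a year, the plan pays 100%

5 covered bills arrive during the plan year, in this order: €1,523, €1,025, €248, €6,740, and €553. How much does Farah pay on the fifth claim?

Claim 1 (€1,523): deductible takes €633, €890 remains; owner's 25% is €222.50. Cost to owner: €855.50. OOP to date €855.50.
Claim 2 (€1,025): deductible already satisfied, so owner's share is 25% × €1,025 = €256.25. Owner pays €256.25; OOP now €1,111.75.
Claim 3 (€248): 25% coinsurance on €248 = €62. Owner pays €62; OOP now €1,173.75.
Claim 4 (€6,740): deductible met; 25% of €6,740 = €1,685. Owner owes €1,685 (running OOP €2,858.75).
Claim 5 (€553): deductible met; 25% of €553 = €138.25. Owner pays €138.25; OOP now €2,997.

€138.25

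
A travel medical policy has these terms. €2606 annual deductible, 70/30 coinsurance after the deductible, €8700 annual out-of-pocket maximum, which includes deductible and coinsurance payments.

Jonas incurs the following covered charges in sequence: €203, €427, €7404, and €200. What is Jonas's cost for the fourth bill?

Claim 1 (€203): all of it applies to the deductible. Cost to traveler: €203. OOP to date €203.
Claim 2 (€427): all of it applies to the deductible. Traveler owes €427 (running OOP €630).
Claim 3 (€7404): deductible takes €1976, €5428 remains; 30% of €5428 = €1628.40. Cost to traveler: €3604.40. OOP to date €4234.40.
Claim 4 (€200): 30% coinsurance on €200 = €60. Traveler owes €60 (running OOP €4294.40).

€60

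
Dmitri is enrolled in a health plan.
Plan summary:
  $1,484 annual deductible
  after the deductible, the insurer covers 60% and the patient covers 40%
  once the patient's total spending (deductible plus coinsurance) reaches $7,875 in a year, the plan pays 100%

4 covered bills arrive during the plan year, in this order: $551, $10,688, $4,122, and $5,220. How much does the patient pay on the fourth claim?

$840.20

#1 ($551): all of it applies to the deductible. Patient owes $551 (running OOP $551).
#2 ($10,688): $933 to deductible, leaving $9,755; 40% of $9,755 = $3,902. Patient owes $4,835 (running OOP $5,386).
#3 ($4,122): deductible met; 40% of $4,122 = $1,648.80. Patient owes $1,648.80 (running OOP $7,034.80).
#4 ($5,220): deductible met; 40% of $5,220 = $2,088. Adding that to $7,034.80 gives $9,122.80, past the $7,875 cap; patient pays only $7,875 − $7,034.80 = $840.20.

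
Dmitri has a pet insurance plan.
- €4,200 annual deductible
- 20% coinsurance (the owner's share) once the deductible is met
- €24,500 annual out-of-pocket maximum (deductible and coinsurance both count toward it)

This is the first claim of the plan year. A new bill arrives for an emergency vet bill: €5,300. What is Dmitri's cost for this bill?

€4,420

Deductible not yet touched, so the first €4,200 of the bill goes to the deductible.
The remaining €1,100 (= €5,300 − €4,200) moves to coinsurance.
Owner's 20% share of €1,100 is €220.
That puts the owner's cost at €4,200 + €220 = €4,420 before any cap.
Total out-of-pocket so far would be €0 + €4,420 = €4,420, below the €24,500 cap — no reduction.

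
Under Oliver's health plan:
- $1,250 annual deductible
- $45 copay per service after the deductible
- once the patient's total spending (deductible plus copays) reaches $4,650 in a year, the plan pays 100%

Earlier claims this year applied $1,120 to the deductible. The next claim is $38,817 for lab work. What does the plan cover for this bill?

$38,642

Deductible still to meet: $1,250 − $1,120 = $130.
After the $130 deductible portion, $38,817 − $130 = $38,687 is subject to the copay.
Copay on this service: $45.
Patient responsibility before any cap: $130 + $45 = $175.
Year-to-date out-of-pocket becomes $1,120 + $175 = $1,295, still under the $4,650 maximum, so no cap applies.
The insurer covers the remainder: $38,817 − $175 = $38,642.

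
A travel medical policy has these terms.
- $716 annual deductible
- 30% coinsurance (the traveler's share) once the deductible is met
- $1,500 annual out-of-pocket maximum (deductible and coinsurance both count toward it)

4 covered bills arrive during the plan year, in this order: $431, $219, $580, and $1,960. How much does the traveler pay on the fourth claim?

$588

Claim 1 ($431): entire amount goes to the deductible. Traveler pays $431; OOP now $431.
Claim 2 ($219): fully absorbed by the deductible. Traveler owes $219 (running OOP $650).
Claim 3 ($580): $66 to deductible, leaving $514; coinsurance $514 × 30% = $154.20. Cost to traveler: $220.20. OOP to date $870.20.
Claim 4 ($1,960): deductible met; 30% of $1,960 = $588. Traveler owes $588 (running OOP $1,458.20).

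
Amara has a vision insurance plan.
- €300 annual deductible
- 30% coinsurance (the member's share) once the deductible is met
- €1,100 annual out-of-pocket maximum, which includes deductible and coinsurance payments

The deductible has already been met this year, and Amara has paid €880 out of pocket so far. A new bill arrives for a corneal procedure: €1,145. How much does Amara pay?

The deductible is already satisfied, so the full bill goes to coinsurance.
Member's 30% share of €1,145 is €343.50.
Year-to-date out-of-pocket would reach €880 + €343.50 = €1,223.50, above the €1,100 maximum, so the member pays only €1,100 − €880 = €220.

€220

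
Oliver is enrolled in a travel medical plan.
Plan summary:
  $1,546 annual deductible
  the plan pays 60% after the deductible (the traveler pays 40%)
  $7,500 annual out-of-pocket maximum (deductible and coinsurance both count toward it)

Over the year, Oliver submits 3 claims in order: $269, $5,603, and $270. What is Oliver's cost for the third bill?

Bill 1, $269: entire amount goes to the deductible. Traveler owes $269 (running OOP $269).
Bill 2, $5,603: $1,277 to deductible, leaving $4,326; traveler's 40% is $1,730.40. Traveler pays $3,007.40; OOP now $3,276.40.
Bill 3, $270: deductible already satisfied, so traveler's share is 40% × $270 = $108. Cost to traveler: $108. OOP to date $3,384.40.

$108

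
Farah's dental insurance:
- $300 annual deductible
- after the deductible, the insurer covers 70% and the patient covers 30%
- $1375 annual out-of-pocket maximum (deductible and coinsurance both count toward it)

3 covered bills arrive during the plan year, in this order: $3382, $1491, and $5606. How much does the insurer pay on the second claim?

$1340.60

#1 ($3382): deductible takes $300, $3082 remains; 30% of $3082 = $924.60. Patient owes $1224.60 (running OOP $1224.60). Plan pays $3382 − $1224.60 = $2157.40.
#2 ($1491): 30% coinsurance on $1491 = $447.30. Adding that to $1224.60 gives $1671.90, past the $1375 cap; patient pays only $1375 − $1224.60 = $150.40. Plan pays $1491 − $150.40 = $1340.60.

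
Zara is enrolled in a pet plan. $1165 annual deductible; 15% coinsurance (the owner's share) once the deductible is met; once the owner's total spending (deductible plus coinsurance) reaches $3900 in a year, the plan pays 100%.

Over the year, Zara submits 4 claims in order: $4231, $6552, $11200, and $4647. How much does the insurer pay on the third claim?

#1 ($4231): deductible takes $1165, $3066 remains; owner's 15% is $459.90. Owner pays $1624.90; OOP now $1624.90. Insurer: $4231 − $1624.90 = $2606.10.
#2 ($6552): deductible met; 15% of $6552 = $982.80. Owner pays $982.80; OOP now $2607.70. Plan pays $6552 − $982.80 = $5569.20.
#3 ($11200): deductible met; 15% of $11200 = $1680. That would push OOP to $4287.70, over the $3900 cap, so owner pays $3900 − $2607.70 = $1292.30. Insurer: $11200 − $1292.30 = $9907.70.

$9907.70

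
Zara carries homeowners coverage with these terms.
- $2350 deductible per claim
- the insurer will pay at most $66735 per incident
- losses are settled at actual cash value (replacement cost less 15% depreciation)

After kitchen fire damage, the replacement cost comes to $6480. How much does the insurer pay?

At 15% depreciation, ACV = $6480 − $972 = $5508.
After the deductible, $5508 − $2350 = $3158 remains.
$3158 ≤ $66735, so the limit doesn't bind; insurer pays $3158.

$3158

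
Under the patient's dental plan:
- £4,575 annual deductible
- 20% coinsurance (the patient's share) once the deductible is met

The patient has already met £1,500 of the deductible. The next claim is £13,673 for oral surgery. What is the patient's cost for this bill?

Remaining deductible: £4,575 − £1,500 = £3,075.
The remaining £10,598 (= £13,673 − £3,075) moves to coinsurance.
Coinsurance: £10,598 × 20% = £2,119.60.
So the patient owes £3,075 + £2,119.60 = £5,194.60.

£5,194.60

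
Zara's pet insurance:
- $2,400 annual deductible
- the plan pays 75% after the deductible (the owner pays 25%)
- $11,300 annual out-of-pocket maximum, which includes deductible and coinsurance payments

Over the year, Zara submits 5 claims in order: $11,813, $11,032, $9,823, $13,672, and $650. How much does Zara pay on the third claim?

$2,455.75

Claim 1 ($11,813): $2,400 to deductible, leaving $9,413; 25% of $9,413 = $2,353.25. Owner pays $4,753.25; OOP now $4,753.25.
Claim 2 ($11,032): deductible met; 25% of $11,032 = $2,758. Owner owes $2,758 (running OOP $7,511.25).
Claim 3 ($9,823): deductible already satisfied, so owner's share is 25% × $9,823 = $2,455.75. Owner pays $2,455.75; OOP now $9,967.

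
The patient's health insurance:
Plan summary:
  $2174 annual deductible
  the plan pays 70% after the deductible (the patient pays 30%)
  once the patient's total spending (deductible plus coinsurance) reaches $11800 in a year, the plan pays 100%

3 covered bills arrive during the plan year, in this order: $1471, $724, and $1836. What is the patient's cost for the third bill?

Claim 1 ($1471): entire amount goes to the deductible. Patient pays $1471; OOP now $1471.
Claim 2 ($724): deductible takes $703, $21 remains; patient's 30% is $6.30. Patient pays $709.30; OOP now $2180.30.
Claim 3 ($1836): deductible already satisfied, so patient's share is 30% × $1836 = $550.80. Cost to patient: $550.80. OOP to date $2731.10.

$550.80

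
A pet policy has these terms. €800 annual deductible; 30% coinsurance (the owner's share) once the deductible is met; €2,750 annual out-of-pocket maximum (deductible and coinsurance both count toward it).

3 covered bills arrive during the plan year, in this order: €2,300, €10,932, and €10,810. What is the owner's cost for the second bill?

Claim 1 — €2,300: €800 to deductible, leaving €1,500; owner's 30% is €450. Owner pays €1,250; OOP now €1,250.
Claim 2 — €10,932: deductible already satisfied, so owner's share is 30% × €10,932 = €3,279.60. Adding that to €1,250 gives €4,529.60, past the €2,750 cap; owner pays only €2,750 − €1,250 = €1,500.

€1,500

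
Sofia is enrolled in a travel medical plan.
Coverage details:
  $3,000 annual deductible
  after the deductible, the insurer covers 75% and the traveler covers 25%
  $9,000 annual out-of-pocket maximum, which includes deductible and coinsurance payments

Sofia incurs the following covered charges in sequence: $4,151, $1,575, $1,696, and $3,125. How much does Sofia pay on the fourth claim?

Claim 1 ($4,151): deductible takes $3,000, $1,151 remains; 25% of $1,151 = $287.75. Traveler owes $3,287.75 (running OOP $3,287.75).
Claim 2 ($1,575): 25% coinsurance on $1,575 = $393.75. Cost to traveler: $393.75. OOP to date $3,681.50.
Claim 3 ($1,696): deductible met; 25% of $1,696 = $424. Traveler owes $424 (running OOP $4,105.50).
Claim 4 ($3,125): 25% coinsurance on $3,125 = $781.25. Traveler owes $781.25 (running OOP $4,886.75).

$781.25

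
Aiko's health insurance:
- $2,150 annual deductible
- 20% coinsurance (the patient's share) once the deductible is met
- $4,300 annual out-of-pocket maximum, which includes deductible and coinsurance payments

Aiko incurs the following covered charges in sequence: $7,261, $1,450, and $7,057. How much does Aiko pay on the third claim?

#1 ($7,261): $2,150 finishes the deductible; $5,111 goes to coinsurance; 20% of $5,111 = $1,022.20. Patient pays $3,172.20; OOP now $3,172.20.
#2 ($1,450): deductible already satisfied, so patient's share is 20% × $1,450 = $290. Cost to patient: $290. OOP to date $3,462.20.
#3 ($7,057): deductible met; 20% of $7,057 = $1,411.40. That would push OOP to $4,873.60, over the $4,300 cap, so patient pays $4,300 − $3,462.20 = $837.80.

$837.80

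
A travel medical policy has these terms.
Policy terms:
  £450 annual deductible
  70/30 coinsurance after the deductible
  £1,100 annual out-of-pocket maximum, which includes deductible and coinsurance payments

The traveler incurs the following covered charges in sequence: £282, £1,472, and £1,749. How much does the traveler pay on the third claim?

Claim 1 — £282: fully absorbed by the deductible. Traveler pays £282; OOP now £282.
Claim 2 — £1,472: deductible takes £168, £1,304 remains; coinsurance £1,304 × 30% = £391.20. Traveler owes £559.20 (running OOP £841.20).
Claim 3 — £1,749: deductible met; 30% of £1,749 = £524.70. OOP would hit £1,365.90 > £1,100, so the cap limits the traveler to £1,100 − £841.20 = £258.80.

£258.80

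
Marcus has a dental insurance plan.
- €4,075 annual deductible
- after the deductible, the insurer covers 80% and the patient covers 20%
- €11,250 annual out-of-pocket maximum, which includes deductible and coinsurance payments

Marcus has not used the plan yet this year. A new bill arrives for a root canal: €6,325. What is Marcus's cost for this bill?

€4,525

The full €4,075 deductible is still open; €4,075 of this bill applies to it.
After the €4,075 deductible portion, €6,325 − €4,075 = €2,250 is subject to coinsurance.
Patient's 20% share of €2,250 is €450.
That puts the patient's cost at €4,075 + €450 = €4,525 before any cap.
Cumulative spending €0 + €4,525 = €4,525 stays under the €11,250 maximum.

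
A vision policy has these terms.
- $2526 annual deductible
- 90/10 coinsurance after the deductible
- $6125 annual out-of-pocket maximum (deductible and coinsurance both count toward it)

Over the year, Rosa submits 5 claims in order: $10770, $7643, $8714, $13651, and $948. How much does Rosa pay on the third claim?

$871.40

Claim 1 ($10770): deductible takes $2526, $8244 remains; coinsurance $8244 × 10% = $824.40. Member pays $3350.40; OOP now $3350.40.
Claim 2 ($7643): deductible met; 10% of $7643 = $764.30. Cost to member: $764.30. OOP to date $4114.70.
Claim 3 ($8714): 10% coinsurance on $8714 = $871.40. Member pays $871.40; OOP now $4986.10.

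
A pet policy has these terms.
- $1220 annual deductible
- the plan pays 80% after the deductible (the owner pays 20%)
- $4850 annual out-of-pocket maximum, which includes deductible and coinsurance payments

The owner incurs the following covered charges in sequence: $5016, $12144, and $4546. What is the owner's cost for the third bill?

$442

Bill 1, $5016: $1220 finishes the deductible; $3796 goes to coinsurance; coinsurance $3796 × 20% = $759.20. Cost to owner: $1979.20. OOP to date $1979.20.
Bill 2, $12144: deductible met; 20% of $12144 = $2428.80. Owner owes $2428.80 (running OOP $4408).
Bill 3, $4546: deductible met; 20% of $4546 = $909.20. OOP would hit $5317.20 > $4850, so the cap limits the owner to $4850 − $4408 = $442.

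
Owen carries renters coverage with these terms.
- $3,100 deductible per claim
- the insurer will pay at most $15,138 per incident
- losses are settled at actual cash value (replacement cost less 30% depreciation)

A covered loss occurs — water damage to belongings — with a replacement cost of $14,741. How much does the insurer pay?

Depreciate 30%: the covered value is $14,741 × 0.7 = $10,318.70.
Less the $3,100 deductible: $10,318.70 − $3,100 = $7,218.70.
That's under the $15,138 cap, so the insurer reimburses the full $7,218.70.

$7,218.70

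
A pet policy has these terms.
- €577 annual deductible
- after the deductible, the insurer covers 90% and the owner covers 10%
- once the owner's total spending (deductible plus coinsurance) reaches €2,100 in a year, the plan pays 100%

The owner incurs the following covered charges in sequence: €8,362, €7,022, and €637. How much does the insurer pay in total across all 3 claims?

€13,921

Claim 1 (€8,362): €577 to deductible, leaving €7,785; 10% of €7,785 = €778.50. Owner owes €1,355.50 (running OOP €1,355.50). Plan pays €8,362 − €1,355.50 = €7,006.50.
Claim 2 (€7,022): 10% coinsurance on €7,022 = €702.20. Owner pays €702.20; OOP now €2,057.70. Insurer: €7,022 − €702.20 = €6,319.80.
Claim 3 (€637): deductible already satisfied, so owner's share is 10% × €637 = €63.70. That would push OOP to €2,121.40, over the €2,100 cap, so owner pays €2,100 − €2,057.70 = €42.30. Insurer: €637 − €42.30 = €594.70.
Insurer total: €7,006.50 + €6,319.80 + €594.70 = €13,921.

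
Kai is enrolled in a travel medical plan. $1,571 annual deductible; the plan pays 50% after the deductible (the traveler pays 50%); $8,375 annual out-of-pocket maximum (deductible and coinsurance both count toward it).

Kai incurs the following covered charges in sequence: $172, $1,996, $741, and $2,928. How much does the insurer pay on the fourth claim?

$1,464

Claim 1 — $172: all of it applies to the deductible. Traveler pays $172; OOP now $172. Insurer: $172 − $172 = $0.
Claim 2 — $1,996: $1,399 to deductible, leaving $597; coinsurance $597 × 50% = $298.50. Traveler pays $1,697.50; OOP now $1,869.50. Insurer: $1,996 − $1,697.50 = $298.50.
Claim 3 — $741: 50% coinsurance on $741 = $370.50. Traveler owes $370.50 (running OOP $2,240). Plan pays $741 − $370.50 = $370.50.
Claim 4 — $2,928: deductible met; 50% of $2,928 = $1,464. Traveler pays $1,464; OOP now $3,704. Plan pays $2,928 − $1,464 = $1,464.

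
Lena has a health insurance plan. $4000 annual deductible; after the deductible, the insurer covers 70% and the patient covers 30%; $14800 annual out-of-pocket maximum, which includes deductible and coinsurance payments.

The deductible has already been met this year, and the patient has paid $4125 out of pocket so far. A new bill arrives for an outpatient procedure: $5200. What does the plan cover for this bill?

With the deductible met, the entire $5200 is subject to coinsurance.
Patient's 30% share of $5200 is $1560.
Cumulative spending $4125 + $1560 = $5685 stays under the $14800 maximum.
The plan picks up $5200 − $1560 = $3640.

$3640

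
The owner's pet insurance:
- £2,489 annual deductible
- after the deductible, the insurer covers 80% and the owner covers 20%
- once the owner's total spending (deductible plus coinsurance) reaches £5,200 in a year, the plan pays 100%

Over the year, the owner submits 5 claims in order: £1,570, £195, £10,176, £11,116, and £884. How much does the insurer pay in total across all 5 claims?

Claim 1 — £1,570: entire amount goes to the deductible. Cost to owner: £1,570. OOP to date £1,570. Plan pays £1,570 − £1,570 = £0.
Claim 2 — £195: all of it applies to the deductible. Owner owes £195 (running OOP £1,765). Insurer: £195 − £195 = £0.
Claim 3 — £10,176: £724 finishes the deductible; £9,452 goes to coinsurance; coinsurance £9,452 × 20% = £1,890.40. Cost to owner: £2,614.40. OOP to date £4,379.40. Insurer: £10,176 − £2,614.40 = £7,561.60.
Claim 4 — £11,116: deductible already satisfied, so owner's share is 20% × £11,116 = £2,223.20. Adding that to £4,379.40 gives £6,602.60, past the £5,200 cap; owner pays only £5,200 − £4,379.40 = £820.60. Plan pays £11,116 − £820.60 = £10,295.40.
Claim 5 — £884: 20% coinsurance on £884 = £176.80. OOP would hit £5,376.80 > £5,200, so the cap limits the owner to £5,200 − £5,200 = £0. Insurer: £884 − £0 = £884.
Insurer total = bills − owner's total = £23,941 − £5,200 = £18,741.

£18,741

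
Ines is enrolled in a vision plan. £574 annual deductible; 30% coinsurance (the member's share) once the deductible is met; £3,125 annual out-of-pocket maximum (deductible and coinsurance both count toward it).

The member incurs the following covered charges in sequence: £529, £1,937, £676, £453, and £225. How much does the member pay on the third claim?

Bill 1, £529: fully absorbed by the deductible. Member owes £529 (running OOP £529).
Bill 2, £1,937: £45 finishes the deductible; £1,892 goes to coinsurance; coinsurance £1,892 × 30% = £567.60. Member owes £612.60 (running OOP £1,141.60).
Bill 3, £676: deductible already satisfied, so member's share is 30% × £676 = £202.80. Member pays £202.80; OOP now £1,344.40.

£202.80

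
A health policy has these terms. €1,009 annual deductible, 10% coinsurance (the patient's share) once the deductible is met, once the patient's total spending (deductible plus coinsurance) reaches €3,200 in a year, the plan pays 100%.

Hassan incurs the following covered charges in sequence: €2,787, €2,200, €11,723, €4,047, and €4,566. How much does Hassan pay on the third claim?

€1,172.30

#1 (€2,787): €1,009 to deductible, leaving €1,778; coinsurance €1,778 × 10% = €177.80. Patient owes €1,186.80 (running OOP €1,186.80).
#2 (€2,200): 10% coinsurance on €2,200 = €220. Patient owes €220 (running OOP €1,406.80).
#3 (€11,723): 10% coinsurance on €11,723 = €1,172.30. Cost to patient: €1,172.30. OOP to date €2,579.10.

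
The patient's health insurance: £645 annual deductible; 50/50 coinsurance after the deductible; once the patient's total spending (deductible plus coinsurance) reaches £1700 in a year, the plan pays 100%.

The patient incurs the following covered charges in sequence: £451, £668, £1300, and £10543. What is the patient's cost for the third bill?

£650

Claim 1 (£451): all of it applies to the deductible. Patient owes £451 (running OOP £451).
Claim 2 (£668): £194 finishes the deductible; £474 goes to coinsurance; 50% of £474 = £237. Cost to patient: £431. OOP to date £882.
Claim 3 (£1300): deductible met; 50% of £1300 = £650. Patient owes £650 (running OOP £1532).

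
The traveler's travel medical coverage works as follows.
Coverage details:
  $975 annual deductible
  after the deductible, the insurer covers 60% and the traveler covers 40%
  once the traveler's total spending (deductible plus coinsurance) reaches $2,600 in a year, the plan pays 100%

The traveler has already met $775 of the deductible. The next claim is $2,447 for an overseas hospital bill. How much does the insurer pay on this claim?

$1,348.20

Remaining deductible: $975 − $775 = $200.
After the $200 deductible portion, $2,447 − $200 = $2,247 is subject to coinsurance.
40% of $2,247 = $898.80 falls to the traveler.
Traveler responsibility before any cap: $200 + $898.80 = $1,098.80.
Cumulative spending $775 + $1,098.80 = $1,873.80 stays under the $2,600 maximum.
The insurer covers the remainder: $2,447 − $1,098.80 = $1,348.20.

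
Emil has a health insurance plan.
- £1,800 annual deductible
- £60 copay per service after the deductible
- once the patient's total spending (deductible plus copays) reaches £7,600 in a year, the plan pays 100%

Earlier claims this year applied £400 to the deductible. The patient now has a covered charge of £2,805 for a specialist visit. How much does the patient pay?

£1,460

Remaining deductible: £1,800 − £400 = £1,400.
The remaining £1,405 (= £2,805 − £1,400) moves to the copay.
Copay on this service: £60.
Patient responsibility before any cap: £1,400 + £60 = £1,460.
Year-to-date out-of-pocket becomes £400 + £1,460 = £1,860, still under the £7,600 maximum, so no cap applies.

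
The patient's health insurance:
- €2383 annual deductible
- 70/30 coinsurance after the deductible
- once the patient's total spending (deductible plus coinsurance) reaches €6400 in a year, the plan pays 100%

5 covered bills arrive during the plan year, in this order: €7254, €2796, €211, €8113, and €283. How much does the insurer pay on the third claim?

€147.70

#1 (€7254): deductible takes €2383, €4871 remains; 30% of €4871 = €1461.30. Patient pays €3844.30; OOP now €3844.30. Plan pays €7254 − €3844.30 = €3409.70.
#2 (€2796): deductible met; 30% of €2796 = €838.80. Cost to patient: €838.80. OOP to date €4683.10. Plan pays €2796 − €838.80 = €1957.20.
#3 (€211): deductible already satisfied, so patient's share is 30% × €211 = €63.30. Cost to patient: €63.30. OOP to date €4746.40. Insurer: €211 − €63.30 = €147.70.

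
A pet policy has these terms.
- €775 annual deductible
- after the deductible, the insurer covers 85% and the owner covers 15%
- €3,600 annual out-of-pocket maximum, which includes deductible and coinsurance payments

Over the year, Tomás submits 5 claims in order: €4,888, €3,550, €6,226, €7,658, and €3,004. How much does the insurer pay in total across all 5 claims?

Bill 1, €4,888: €775 to deductible, leaving €4,113; 15% of €4,113 = €616.95. Owner owes €1,391.95 (running OOP €1,391.95). Plan pays €4,888 − €1,391.95 = €3,496.05.
Bill 2, €3,550: deductible already satisfied, so owner's share is 15% × €3,550 = €532.50. Owner owes €532.50 (running OOP €1,924.45). Insurer: €3,550 − €532.50 = €3,017.50.
Bill 3, €6,226: 15% coinsurance on €6,226 = €933.90. Owner owes €933.90 (running OOP €2,858.35). Insurer: €6,226 − €933.90 = €5,292.10.
Bill 4, €7,658: 15% coinsurance on €7,658 = €1,148.70. OOP would hit €4,007.05 > €3,600, so the cap limits the owner to €3,600 − €2,858.35 = €741.65. Insurer: €7,658 − €741.65 = €6,916.35.
Bill 5, €3,004: deductible met; 15% of €3,004 = €450.60. OOP would hit €4,050.60 > €3,600, so the cap limits the owner to €3,600 − €3,600 = €0. Insurer: €3,004 − €0 = €3,004.
Insurer total: €3,496.05 + €3,017.50 + €5,292.10 + €6,916.35 + €3,004 = €21,726.

€21,726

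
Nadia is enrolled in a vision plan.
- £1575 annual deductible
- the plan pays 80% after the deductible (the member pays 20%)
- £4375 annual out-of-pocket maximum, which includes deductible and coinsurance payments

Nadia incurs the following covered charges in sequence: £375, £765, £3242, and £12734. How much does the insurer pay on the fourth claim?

£10495.40

Claim 1 — £375: fully absorbed by the deductible. Member owes £375 (running OOP £375). Insurer: £375 − £375 = £0.
Claim 2 — £765: fully absorbed by the deductible. Member pays £765; OOP now £1140. Plan pays £765 − £765 = £0.
Claim 3 — £3242: deductible takes £435, £2807 remains; coinsurance £2807 × 20% = £561.40. Member pays £996.40; OOP now £2136.40. Insurer: £3242 − £996.40 = £2245.60.
Claim 4 — £12734: 20% coinsurance on £12734 = £2546.80. That would push OOP to £4683.20, over the £4375 cap, so member pays £4375 − £2136.40 = £2238.60. Insurer: £12734 − £2238.60 = £10495.40.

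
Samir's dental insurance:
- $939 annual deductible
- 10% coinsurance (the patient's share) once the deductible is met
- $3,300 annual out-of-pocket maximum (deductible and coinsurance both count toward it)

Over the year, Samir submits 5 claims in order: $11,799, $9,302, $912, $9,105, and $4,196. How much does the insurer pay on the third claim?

$820.80

#1 ($11,799): deductible takes $939, $10,860 remains; patient's 10% is $1,086. Patient pays $2,025; OOP now $2,025. Plan pays $11,799 − $2,025 = $9,774.
#2 ($9,302): deductible met; 10% of $9,302 = $930.20. Patient pays $930.20; OOP now $2,955.20. Insurer: $9,302 − $930.20 = $8,371.80.
#3 ($912): 10% coinsurance on $912 = $91.20. Cost to patient: $91.20. OOP to date $3,046.40. Plan pays $912 − $91.20 = $820.80.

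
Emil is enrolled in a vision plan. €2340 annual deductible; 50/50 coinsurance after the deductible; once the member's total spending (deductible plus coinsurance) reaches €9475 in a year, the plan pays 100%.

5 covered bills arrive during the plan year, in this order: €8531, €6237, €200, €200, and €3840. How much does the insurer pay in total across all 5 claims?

€9533

#1 (€8531): €2340 to deductible, leaving €6191; 50% of €6191 = €3095.50. Member owes €5435.50 (running OOP €5435.50). Plan pays €8531 − €5435.50 = €3095.50.
#2 (€6237): deductible already satisfied, so member's share is 50% × €6237 = €3118.50. Member owes €3118.50 (running OOP €8554). Plan pays €6237 − €3118.50 = €3118.50.
#3 (€200): deductible already satisfied, so member's share is 50% × €200 = €100. Member owes €100 (running OOP €8654). Insurer: €200 − €100 = €100.
#4 (€200): deductible already satisfied, so member's share is 50% × €200 = €100. Cost to member: €100. OOP to date €8754. Plan pays €200 − €100 = €100.
#5 (€3840): deductible already satisfied, so member's share is 50% × €3840 = €1920. That would push OOP to €10674, over the €9475 cap, so member pays €9475 − €8754 = €721. Insurer: €3840 − €721 = €3119.
Insurer total = bills − member's total = €19008 − €9475 = €9533.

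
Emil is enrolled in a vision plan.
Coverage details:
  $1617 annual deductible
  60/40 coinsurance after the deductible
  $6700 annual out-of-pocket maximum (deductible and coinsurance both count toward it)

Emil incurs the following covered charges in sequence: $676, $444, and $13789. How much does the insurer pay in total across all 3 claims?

$8209

Claim 1 ($676): entire amount goes to the deductible. Member owes $676 (running OOP $676). Insurer: $676 − $676 = $0.
Claim 2 ($444): entire amount goes to the deductible. Cost to member: $444. OOP to date $1120. Plan pays $444 − $444 = $0.
Claim 3 ($13789): $497 finishes the deductible; $13292 goes to coinsurance; member's 40% is $5316.80. Together that's $497 + $5316.80 = $5813.80. OOP would hit $6933.80 > $6700, so the cap limits the member to $6700 − $1120 = $5580. Plan pays $13789 − $5580 = $8209.
Insurer total = bills − member's total = $14909 − $6700 = $8209.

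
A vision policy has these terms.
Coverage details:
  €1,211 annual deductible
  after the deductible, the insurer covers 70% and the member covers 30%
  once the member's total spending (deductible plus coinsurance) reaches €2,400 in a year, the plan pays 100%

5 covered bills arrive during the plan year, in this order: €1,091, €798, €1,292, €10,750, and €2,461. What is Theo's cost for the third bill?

€387.60

Claim 1 — €1,091: fully absorbed by the deductible. Cost to member: €1,091. OOP to date €1,091.
Claim 2 — €798: €120 finishes the deductible; €678 goes to coinsurance; member's 30% is €203.40. Member pays €323.40; OOP now €1,414.40.
Claim 3 — €1,292: deductible already satisfied, so member's share is 30% × €1,292 = €387.60. Member owes €387.60 (running OOP €1,802).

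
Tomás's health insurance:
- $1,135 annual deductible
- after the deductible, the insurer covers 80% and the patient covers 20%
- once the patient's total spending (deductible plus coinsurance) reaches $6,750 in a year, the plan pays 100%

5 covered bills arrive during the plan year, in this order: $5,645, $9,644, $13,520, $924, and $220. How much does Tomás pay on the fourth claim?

Claim 1 ($5,645): deductible takes $1,135, $4,510 remains; 20% of $4,510 = $902. Cost to patient: $2,037. OOP to date $2,037.
Claim 2 ($9,644): deductible already satisfied, so patient's share is 20% × $9,644 = $1,928.80. Cost to patient: $1,928.80. OOP to date $3,965.80.
Claim 3 ($13,520): deductible met; 20% of $13,520 = $2,704. Cost to patient: $2,704. OOP to date $6,669.80.
Claim 4 ($924): 20% coinsurance on $924 = $184.80. That would push OOP to $6,854.60, over the $6,750 cap, so patient pays $6,750 − $6,669.80 = $80.20.

$80.20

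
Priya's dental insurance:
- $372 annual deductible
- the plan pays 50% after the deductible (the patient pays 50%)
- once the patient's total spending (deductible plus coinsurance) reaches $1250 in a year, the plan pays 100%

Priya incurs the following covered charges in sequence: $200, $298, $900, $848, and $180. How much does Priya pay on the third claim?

$450

Bill 1, $200: all of it applies to the deductible. Patient pays $200; OOP now $200.
Bill 2, $298: $172 to deductible, leaving $126; coinsurance $126 × 50% = $63. Patient owes $235 (running OOP $435).
Bill 3, $900: deductible met; 50% of $900 = $450. Cost to patient: $450. OOP to date $885.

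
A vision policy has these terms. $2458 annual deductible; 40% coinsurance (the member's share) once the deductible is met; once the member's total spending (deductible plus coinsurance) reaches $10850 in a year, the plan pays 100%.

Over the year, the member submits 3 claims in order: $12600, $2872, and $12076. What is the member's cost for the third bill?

Bill 1, $12600: deductible takes $2458, $10142 remains; 40% of $10142 = $4056.80. Member owes $6514.80 (running OOP $6514.80).
Bill 2, $2872: deductible met; 40% of $2872 = $1148.80. Cost to member: $1148.80. OOP to date $7663.60.
Bill 3, $12076: 40% coinsurance on $12076 = $4830.40. That would push OOP to $12494, over the $10850 cap, so member pays $10850 − $7663.60 = $3186.40.

$3186.40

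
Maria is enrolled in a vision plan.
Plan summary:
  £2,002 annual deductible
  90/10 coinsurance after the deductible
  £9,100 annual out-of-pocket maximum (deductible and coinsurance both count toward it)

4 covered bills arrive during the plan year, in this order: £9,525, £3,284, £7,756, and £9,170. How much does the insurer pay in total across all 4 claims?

#1 (£9,525): deductible takes £2,002, £7,523 remains; 10% of £7,523 = £752.30. Member owes £2,754.30 (running OOP £2,754.30). Plan pays £9,525 − £2,754.30 = £6,770.70.
#2 (£3,284): 10% coinsurance on £3,284 = £328.40. Member owes £328.40 (running OOP £3,082.70). Insurer: £3,284 − £328.40 = £2,955.60.
#3 (£7,756): deductible met; 10% of £7,756 = £775.60. Member owes £775.60 (running OOP £3,858.30). Insurer: £7,756 − £775.60 = £6,980.40.
#4 (£9,170): deductible already satisfied, so member's share is 10% × £9,170 = £917. Cost to member: £917. OOP to date £4,775.30. Insurer: £9,170 − £917 = £8,253.
Insurer total: £6,770.70 + £2,955.60 + £6,980.40 + £8,253 = £24,959.70.

£24,959.70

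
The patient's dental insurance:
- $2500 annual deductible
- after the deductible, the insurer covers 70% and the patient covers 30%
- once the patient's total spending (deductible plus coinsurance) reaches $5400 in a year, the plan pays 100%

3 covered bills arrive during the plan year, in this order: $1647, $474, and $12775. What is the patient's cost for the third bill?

$3279

#1 ($1647): all of it applies to the deductible. Patient pays $1647; OOP now $1647.
#2 ($474): entire amount goes to the deductible. Patient pays $474; OOP now $2121.
#3 ($12775): deductible takes $379, $12396 remains; 30% of $12396 = $3718.80. Claim cost before the cap: $379 + $3718.80 = $4097.80. That would push OOP to $6218.80, over the $5400 cap, so patient pays $5400 − $2121 = $3279.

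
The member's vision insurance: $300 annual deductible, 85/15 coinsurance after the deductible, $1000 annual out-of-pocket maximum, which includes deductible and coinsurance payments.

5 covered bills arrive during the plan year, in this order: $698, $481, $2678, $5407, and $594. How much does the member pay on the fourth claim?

Claim 1 ($698): $300 finishes the deductible; $398 goes to coinsurance; 15% of $398 = $59.70. Member owes $359.70 (running OOP $359.70).
Claim 2 ($481): deductible met; 15% of $481 = $72.15. Member pays $72.15; OOP now $431.85.
Claim 3 ($2678): deductible already satisfied, so member's share is 15% × $2678 = $401.70. Member pays $401.70; OOP now $833.55.
Claim 4 ($5407): 15% coinsurance on $5407 = $811.05. Adding that to $833.55 gives $1644.60, past the $1000 cap; member pays only $1000 − $833.55 = $166.45.

$166.45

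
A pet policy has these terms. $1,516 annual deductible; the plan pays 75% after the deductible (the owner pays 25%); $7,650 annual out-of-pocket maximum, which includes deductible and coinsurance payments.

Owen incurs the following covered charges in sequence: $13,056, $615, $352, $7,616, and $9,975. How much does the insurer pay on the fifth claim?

$8,871.75

Claim 1 — $13,056: $1,516 finishes the deductible; $11,540 goes to coinsurance; coinsurance $11,540 × 25% = $2,885. Owner owes $4,401 (running OOP $4,401). Insurer: $13,056 − $4,401 = $8,655.
Claim 2 — $615: deductible met; 25% of $615 = $153.75. Owner pays $153.75; OOP now $4,554.75. Insurer: $615 − $153.75 = $461.25.
Claim 3 — $352: deductible met; 25% of $352 = $88. Owner owes $88 (running OOP $4,642.75). Plan pays $352 − $88 = $264.
Claim 4 — $7,616: deductible met; 25% of $7,616 = $1,904. Owner owes $1,904 (running OOP $6,546.75). Plan pays $7,616 − $1,904 = $5,712.
Claim 5 — $9,975: deductible already satisfied, so owner's share is 25% × $9,975 = $2,493.75. OOP would hit $9,040.50 > $7,650, so the cap limits the owner to $7,650 − $6,546.75 = $1,103.25. Plan pays $9,975 − $1,103.25 = $8,871.75.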